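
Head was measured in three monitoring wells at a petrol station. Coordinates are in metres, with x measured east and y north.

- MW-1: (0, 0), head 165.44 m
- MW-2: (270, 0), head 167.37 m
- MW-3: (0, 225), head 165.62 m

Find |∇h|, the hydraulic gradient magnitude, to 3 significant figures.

∂h/∂x = (167.37 − 165.44) / (270 − 0) = +0.007148
∂h/∂y = (165.62 − 165.44) / (225 − 0) = +0.0008000
|∇h| = √(0.007148² + 0.0008000²) = 0.007193

0.00719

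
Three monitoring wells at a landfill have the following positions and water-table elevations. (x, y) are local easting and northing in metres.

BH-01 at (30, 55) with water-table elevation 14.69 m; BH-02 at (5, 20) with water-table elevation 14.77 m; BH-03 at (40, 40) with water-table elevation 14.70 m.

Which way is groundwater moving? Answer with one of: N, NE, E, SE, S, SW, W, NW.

NE

With h = a·x + b·y + c and BH-01 as origin, the differences give:
  (-25)·a + (-35)·b = +0.08
  10·a + (-15)·b = +0.01
Eliminate b (×(-15) and ×(-35), subtract): 725·a = -0.850 → a = ∂h/∂x = -0.001172
Back-substitute: b = ∂h/∂y = -0.001448.
Flow = −∇h = (+0.001172 east, +0.001448 north), which points northeast.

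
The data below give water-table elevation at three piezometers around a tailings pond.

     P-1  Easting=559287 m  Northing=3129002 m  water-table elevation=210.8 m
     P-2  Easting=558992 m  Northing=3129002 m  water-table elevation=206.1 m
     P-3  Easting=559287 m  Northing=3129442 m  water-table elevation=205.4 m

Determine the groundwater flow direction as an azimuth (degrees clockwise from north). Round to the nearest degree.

∂h/∂x = (206.1 − 210.8) / (558992 − 559287) = +0.01593
∂h/∂y = (205.4 − 210.8) / (3129442 − 3129002) = -0.01227
Flow direction (−∇h) has components (-0.01593 E, +0.01227 N).
Azimuth = atan2(E, N) = atan2(-0.01593, +0.01227) = 307.6° ≈ 308°.

308°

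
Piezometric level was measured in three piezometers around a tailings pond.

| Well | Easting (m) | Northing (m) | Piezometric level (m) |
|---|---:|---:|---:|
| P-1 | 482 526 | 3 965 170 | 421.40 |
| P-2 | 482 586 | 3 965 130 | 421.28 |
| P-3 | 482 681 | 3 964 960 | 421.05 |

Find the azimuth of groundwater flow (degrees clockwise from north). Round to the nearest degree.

102°

Taking P-1 as reference: P-2−P-1 = (60, -40, -0.12); P-3−P-1 = (155, -210, -0.35).
Solve a·Δx + b·Δy = Δh: det = 60·(-210) − 155·(-40) = -6400.
∂h/∂x = [(-0.12)·(-210) − (-0.35)·(-40)] / -6400 = -0.001750
∂h/∂y = [60·(-0.35) − 155·(-0.12)] / -6400 = +0.0003750
Flow direction (−∇h) has components (+0.001750 E, -0.0003750 N).
Azimuth = atan2(E, N) = atan2(+0.001750, -0.0003750) = 102.1° ≈ 102°.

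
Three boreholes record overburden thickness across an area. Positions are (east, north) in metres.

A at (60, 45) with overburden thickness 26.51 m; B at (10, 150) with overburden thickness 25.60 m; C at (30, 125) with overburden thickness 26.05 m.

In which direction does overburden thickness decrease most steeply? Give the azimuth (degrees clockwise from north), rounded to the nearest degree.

260°

Differences from A: to B (Δx, Δy, Δh) = (-50, 105, -0.91); to C = (-30, 80, -0.46).
Determinant of the coordinate differences = (-50)·80 − (-30)·105 = -850.
∂d/∂x = [(-0.91)·80 − (-0.46)·105] / -850 = +0.02882
∂d/∂y = [(-50)·(-0.46) − (-30)·(-0.91)] / -850 = +0.005059
Steepest decrease is along −∇f: components (-0.02882 E, -0.005059 N).
Azimuth = atan2(-0.02882, -0.005059) = 260.0° ≈ 260°.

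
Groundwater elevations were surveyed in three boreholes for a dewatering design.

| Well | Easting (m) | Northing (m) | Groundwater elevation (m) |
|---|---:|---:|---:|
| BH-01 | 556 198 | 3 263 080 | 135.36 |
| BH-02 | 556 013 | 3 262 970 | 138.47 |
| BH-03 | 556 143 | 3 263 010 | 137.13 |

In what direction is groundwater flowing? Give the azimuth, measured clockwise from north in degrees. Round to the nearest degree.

008°

Three-point gradient (reference BH-01): Δ to BH-02 = (-185, -110, +3.11), Δ to BH-03 = (-55, -70, +1.77).
∂h/∂x = -0.003333, ∂h/∂y = -0.02267 (det = 6900).
Flow direction (−∇h) has components (+0.003333 E, +0.02267 N).
Azimuth = atan2(E, N) = atan2(+0.003333, +0.02267) = 8.4° ≈ 008°.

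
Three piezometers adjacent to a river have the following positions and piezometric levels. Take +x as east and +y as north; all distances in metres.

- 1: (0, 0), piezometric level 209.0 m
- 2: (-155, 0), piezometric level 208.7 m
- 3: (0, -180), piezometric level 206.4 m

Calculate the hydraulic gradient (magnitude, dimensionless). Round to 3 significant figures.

0.0146

∂h/∂x = (208.7 − 209.0) / (-155 − 0) = +0.001935
∂h/∂y = (206.4 − 209.0) / (-180 − 0) = +0.01444
|∇h| = √(0.001935² + 0.01444²) = 0.01457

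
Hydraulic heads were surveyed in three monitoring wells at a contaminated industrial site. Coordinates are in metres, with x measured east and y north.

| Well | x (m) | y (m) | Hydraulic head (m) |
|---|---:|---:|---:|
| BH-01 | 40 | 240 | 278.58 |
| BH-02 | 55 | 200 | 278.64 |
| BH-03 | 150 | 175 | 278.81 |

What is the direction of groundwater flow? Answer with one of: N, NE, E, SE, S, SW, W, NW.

NW

With h = a·x + b·y + c and BH-01 as origin, the differences give:
  15·a + (-40)·b = +0.06
  110·a + (-65)·b = +0.23
Eliminate b (×(-65) and ×(-40), subtract): 3425·a = 5.300 → a = ∂h/∂x = +0.001547
Back-substitute: b = ∂h/∂y = -0.0009197.
Flow = −∇h = (-0.001547 east, +0.0009197 north), which points northwest.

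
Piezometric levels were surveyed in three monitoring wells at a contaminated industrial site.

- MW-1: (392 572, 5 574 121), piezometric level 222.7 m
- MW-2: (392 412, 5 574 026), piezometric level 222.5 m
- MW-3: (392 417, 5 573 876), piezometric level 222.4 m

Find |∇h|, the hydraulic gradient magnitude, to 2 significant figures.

0.0011

With h = a·x + b·y + c and MW-1 as origin, the differences give:
  (-160)·a + (-95)·b = -0.2
  (-155)·a + (-245)·b = -0.3
Eliminate b (×(-245) and ×(-95), subtract): 24475·a = 20.50 → a = ∂h/∂x = +0.0008376
Back-substitute: b = ∂h/∂y = +0.0006946.
|∇h| = √(0.0008376² + 0.0006946²) = 0.001088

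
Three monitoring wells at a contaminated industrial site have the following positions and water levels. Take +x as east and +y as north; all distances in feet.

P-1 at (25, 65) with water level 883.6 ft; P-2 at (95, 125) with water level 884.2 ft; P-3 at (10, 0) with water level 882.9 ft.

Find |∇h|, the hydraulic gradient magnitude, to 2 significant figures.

With h = a·x + b·y + c and P-1 as origin, the differences give:
  70·a + 60·b = +0.6
  (-15)·a + (-65)·b = -0.7
Eliminate b (×(-65) and ×60, subtract): -3650·a = 3.00 → a = ∂h/∂x = -0.0008219
Back-substitute: b = ∂h/∂y = +0.01096.
|∇h| = √(-0.0008219² + 0.01096²) = 0.01099

0.011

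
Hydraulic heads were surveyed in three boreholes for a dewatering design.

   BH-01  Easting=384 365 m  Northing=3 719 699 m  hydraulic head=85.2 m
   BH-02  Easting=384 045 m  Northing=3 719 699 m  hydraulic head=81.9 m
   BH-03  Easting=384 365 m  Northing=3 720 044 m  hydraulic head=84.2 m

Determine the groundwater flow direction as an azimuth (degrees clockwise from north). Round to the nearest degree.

∂h/∂x = (81.9 − 85.2) / (384045 − 384365) = +0.01031
∂h/∂y = (84.2 − 85.2) / (3720044 − 3719699) = -0.002899
Flow direction (−∇h) has components (-0.01031 E, +0.002899 N).
Azimuth = atan2(E, N) = atan2(-0.01031, +0.002899) = 285.7° ≈ 286°.

286°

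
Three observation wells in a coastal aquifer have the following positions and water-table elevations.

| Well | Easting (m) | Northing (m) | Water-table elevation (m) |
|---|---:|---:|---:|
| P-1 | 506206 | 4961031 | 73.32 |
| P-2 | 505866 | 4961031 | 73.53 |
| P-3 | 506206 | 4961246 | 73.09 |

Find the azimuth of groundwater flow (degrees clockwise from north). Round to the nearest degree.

030°

∂h/∂x = (73.53 − 73.32) / (505866 − 506206) = -0.0006176
∂h/∂y = (73.09 − 73.32) / (4961246 − 4961031) = -0.001070
Flow direction (−∇h) has components (+0.0006176 E, +0.001070 N).
Azimuth = atan2(E, N) = atan2(+0.0006176, +0.001070) = 30.0° ≈ 030°.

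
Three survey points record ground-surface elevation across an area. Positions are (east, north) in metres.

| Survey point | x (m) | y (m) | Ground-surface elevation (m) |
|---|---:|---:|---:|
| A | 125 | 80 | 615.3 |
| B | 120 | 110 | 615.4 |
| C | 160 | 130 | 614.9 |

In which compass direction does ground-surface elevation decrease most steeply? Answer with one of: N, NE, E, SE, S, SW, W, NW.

Taking A as reference: B−A = (-5, 30, +0.1); C−A = (35, 50, -0.4).
Determinant of the coordinate differences = (-5)·50 − 35·30 = -1300.
∂z/∂x = [(+0.1)·50 − (-0.4)·30] / -1300 = -0.01308
∂z/∂y = [(-5)·(-0.4) − 35·(+0.1)] / -1300 = +0.001154
Steepest decrease is along −∇f = (+0.01308 E, -0.001154 N) → east.

E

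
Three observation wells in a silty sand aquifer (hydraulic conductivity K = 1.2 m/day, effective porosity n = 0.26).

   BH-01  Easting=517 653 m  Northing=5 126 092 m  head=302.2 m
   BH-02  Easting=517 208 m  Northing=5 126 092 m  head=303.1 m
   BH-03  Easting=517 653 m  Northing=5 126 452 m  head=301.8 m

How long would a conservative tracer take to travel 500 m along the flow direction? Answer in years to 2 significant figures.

130 years

∂h/∂x = (303.1 − 302.2) / (517208 − 517653) = -0.002022
∂h/∂y = (301.8 − 302.2) / (5126452 − 5126092) = -0.001111
|∇h| = √(-0.002022² + -0.001111²) = 0.002307
Seepage velocity v = K·i/n = 1.2 × 0.002307 / 0.26 = 0.01065 m/day.
t = 500 / 0.01065 = 4.695e+04 days = 129 years.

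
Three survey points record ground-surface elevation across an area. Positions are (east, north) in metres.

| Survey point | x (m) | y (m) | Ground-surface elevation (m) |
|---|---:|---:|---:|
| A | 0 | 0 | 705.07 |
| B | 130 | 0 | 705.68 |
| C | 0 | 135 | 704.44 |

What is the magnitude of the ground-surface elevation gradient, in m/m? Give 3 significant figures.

∂z/∂x = (705.68 − 705.07) / (130 − 0) = +0.004692
∂z/∂y = (704.44 − 705.07) / (135 − 0) = -0.004667
|∇f| = √(0.004692² + -0.004667²) = 0.006618 m/m

0.00662 m/m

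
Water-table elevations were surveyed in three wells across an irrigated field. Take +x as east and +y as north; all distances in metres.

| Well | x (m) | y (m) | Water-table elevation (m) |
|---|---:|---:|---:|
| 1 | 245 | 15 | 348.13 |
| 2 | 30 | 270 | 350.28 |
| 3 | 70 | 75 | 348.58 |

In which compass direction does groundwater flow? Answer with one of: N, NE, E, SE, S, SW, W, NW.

S

Taking 1 as reference: 2−1 = (-215, 255, +2.15); 3−1 = (-175, 60, +0.45).
Determinant of the coordinate differences = (-215)·60 − (-175)·255 = 31725.
∂h/∂x = [(+2.15)·60 − (+0.45)·255] / 31725 = +0.0004492
∂h/∂y = [(-215)·(+0.45) − (-175)·(+2.15)] / 31725 = +0.008810
Flow = −∇h = (-0.0004492 east, -0.008810 north), which points south.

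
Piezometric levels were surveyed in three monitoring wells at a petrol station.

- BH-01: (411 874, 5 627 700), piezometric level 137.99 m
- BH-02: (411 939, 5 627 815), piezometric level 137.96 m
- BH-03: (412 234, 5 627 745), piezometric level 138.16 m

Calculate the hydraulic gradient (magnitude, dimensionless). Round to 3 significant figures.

0.000786

Taking BH-01 as reference: BH-02−BH-01 = (65, 115, -0.03); BH-03−BH-01 = (360, 45, +0.17).
Determinant of the coordinate differences = 65·45 − 360·115 = -38475.
∂h/∂x = [(-0.03)·45 − (+0.17)·115] / -38475 = +0.0005432
∂h/∂y = [65·(+0.17) − 360·(-0.03)] / -38475 = -0.0005679
|∇h| = √(0.0005432² + -0.0005679²) = 0.0007859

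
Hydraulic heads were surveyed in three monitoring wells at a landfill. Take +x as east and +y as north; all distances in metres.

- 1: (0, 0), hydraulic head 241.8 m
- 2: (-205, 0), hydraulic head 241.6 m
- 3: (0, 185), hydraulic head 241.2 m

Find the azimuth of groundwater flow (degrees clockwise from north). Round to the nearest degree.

∂h/∂x = (241.6 − 241.8) / (-205 − 0) = +0.0009756
∂h/∂y = (241.2 − 241.8) / (185 − 0) = -0.003243
Flow direction (−∇h) has components (-0.0009756 E, +0.003243 N).
Azimuth = atan2(E, N) = atan2(-0.0009756, +0.003243) = 343.3° ≈ 343°.

343°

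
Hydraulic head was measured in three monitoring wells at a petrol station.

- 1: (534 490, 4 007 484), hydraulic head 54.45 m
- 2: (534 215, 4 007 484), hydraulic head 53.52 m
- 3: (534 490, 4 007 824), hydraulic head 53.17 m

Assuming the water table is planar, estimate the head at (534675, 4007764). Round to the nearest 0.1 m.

54.0 m

∂h/∂x = (53.52 − 54.45) / (534215 − 534490) = +0.003382
∂h/∂y = (53.17 − 54.45) / (4007824 − 4007484) = -0.003765
h(534675, 4007764) = 54.45 + (+0.003382)·(185) + (-0.003765)·(280) = 54.45 +0.626 -1.054 = 54.022 m.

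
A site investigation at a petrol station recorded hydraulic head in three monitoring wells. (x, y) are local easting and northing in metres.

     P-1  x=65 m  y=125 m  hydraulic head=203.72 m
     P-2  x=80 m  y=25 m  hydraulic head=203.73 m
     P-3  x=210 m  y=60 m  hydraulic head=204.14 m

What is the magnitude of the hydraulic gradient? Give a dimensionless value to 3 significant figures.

Three-point gradient (reference P-1): Δ to P-2 = (15, -100, +0.01), Δ to P-3 = (145, -65, +0.42).
∂h/∂x = +0.003057, ∂h/∂y = +0.0003586 (det = 13525).
|∇h| = √(0.003057² + 0.0003586²) = 0.003078

0.00308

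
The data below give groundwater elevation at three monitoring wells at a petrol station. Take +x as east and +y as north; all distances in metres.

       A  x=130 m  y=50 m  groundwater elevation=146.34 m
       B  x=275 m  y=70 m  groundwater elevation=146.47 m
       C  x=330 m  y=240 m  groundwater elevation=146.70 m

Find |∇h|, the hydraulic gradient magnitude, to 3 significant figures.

Differences from A: to B (Δx, Δy, Δh) = (145, 20, +0.13); to C = (200, 190, +0.36).
Solve a·Δx + b·Δy = Δh: det = 145·190 − 200·20 = 23550.
∂h/∂x = [(+0.13)·190 − (+0.36)·20] / 23550 = +0.0007431
∂h/∂y = [145·(+0.36) − 200·(+0.13)] / 23550 = +0.001113
|∇h| = √(0.0007431² + 0.001113²) = 0.001338

0.00134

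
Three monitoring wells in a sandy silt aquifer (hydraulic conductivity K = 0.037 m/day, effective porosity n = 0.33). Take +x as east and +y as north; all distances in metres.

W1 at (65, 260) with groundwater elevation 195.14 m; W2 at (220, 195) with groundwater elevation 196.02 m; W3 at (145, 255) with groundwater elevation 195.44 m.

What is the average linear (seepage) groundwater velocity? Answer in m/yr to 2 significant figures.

0.26 m/yr

Three-point gradient (reference W1): Δ to W2 = (155, -65, +0.88), Δ to W3 = (80, -5, +0.30).
∂h/∂x = +0.003412, ∂h/∂y = -0.005401 (det = 4425).
|∇h| = √(0.003412² + -0.005401²) = 0.006388
Seepage velocity v = K·i/n = 0.037 × 0.006388 / 0.33 = 0.0007162 m/day = 0.2616 m/yr.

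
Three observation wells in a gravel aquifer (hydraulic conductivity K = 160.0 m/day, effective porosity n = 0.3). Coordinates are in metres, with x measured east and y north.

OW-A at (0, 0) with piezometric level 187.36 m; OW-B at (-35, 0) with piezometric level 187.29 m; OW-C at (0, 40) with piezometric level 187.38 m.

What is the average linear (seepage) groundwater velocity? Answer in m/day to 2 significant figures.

∂h/∂x = (187.29 − 187.36) / (-35 − 0) = +0.002000
∂h/∂y = (187.38 − 187.36) / (40 − 0) = +0.0005000
|∇h| = √(0.002000² + 0.0005000²) = 0.002062
Seepage velocity v = K·i/n = 160.0 × 0.002062 / 0.3 = 1.1 m/day.

1.1 m/day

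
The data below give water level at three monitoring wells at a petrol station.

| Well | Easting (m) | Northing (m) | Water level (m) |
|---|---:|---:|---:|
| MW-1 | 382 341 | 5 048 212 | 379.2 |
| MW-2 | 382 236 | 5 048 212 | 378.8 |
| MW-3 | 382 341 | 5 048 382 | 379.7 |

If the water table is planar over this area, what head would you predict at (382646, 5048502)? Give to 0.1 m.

∂h/∂x = (378.8 − 379.2) / (382236 − 382341) = +0.003810
∂h/∂y = (379.7 − 379.2) / (5048382 − 5048212) = +0.002941
h(382646, 5048502) = 379.2 + (+0.003810)·(305) + (+0.002941)·(290) = 379.2 +1.162 +0.853 = 381.215 m.

381.2 m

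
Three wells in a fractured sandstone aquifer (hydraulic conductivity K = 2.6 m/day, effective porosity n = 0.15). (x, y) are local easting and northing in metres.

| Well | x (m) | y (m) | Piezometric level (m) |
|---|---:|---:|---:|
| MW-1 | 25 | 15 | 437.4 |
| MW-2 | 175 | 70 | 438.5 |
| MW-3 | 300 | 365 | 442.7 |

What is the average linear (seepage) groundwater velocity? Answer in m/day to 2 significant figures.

Differences from MW-1: to MW-2 (Δx, Δy, Δh) = (150, 55, +1.1); to MW-3 = (275, 350, +5.3).
Determinant of the coordinate differences = 150·350 − 275·55 = 37375.
∂h/∂x = [(+1.1)·350 − (+5.3)·55] / 37375 = +0.002502
∂h/∂y = [150·(+5.3) − 275·(+1.1)] / 37375 = +0.01318
|∇h| = √(0.002502² + 0.01318²) = 0.01342
Seepage velocity v = K·i/n = 2.6 × 0.01342 / 0.15 = 0.2326 m/day.

0.23 m/day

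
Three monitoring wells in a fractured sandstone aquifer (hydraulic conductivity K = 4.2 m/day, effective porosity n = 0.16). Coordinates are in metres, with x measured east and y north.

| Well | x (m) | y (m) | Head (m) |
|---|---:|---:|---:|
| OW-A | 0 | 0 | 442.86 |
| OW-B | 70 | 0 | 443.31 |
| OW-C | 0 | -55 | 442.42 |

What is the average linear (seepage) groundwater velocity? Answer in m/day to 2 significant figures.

∂h/∂x = (443.31 − 442.86) / (70 − 0) = +0.006429
∂h/∂y = (442.42 − 442.86) / (-55 − 0) = +0.008000
|∇h| = √(0.006429² + 0.008000²) = 0.01026
Seepage velocity v = K·i/n = 4.2 × 0.01026 / 0.16 = 0.2693 m/day.

0.27 m/day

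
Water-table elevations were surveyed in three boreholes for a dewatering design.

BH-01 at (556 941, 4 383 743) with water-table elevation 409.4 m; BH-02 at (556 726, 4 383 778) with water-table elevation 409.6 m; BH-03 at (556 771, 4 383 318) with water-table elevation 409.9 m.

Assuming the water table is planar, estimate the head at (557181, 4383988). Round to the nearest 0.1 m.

409.0 m

Three-point gradient (reference BH-01): Δ to BH-02 = (-215, 35, +0.2), Δ to BH-03 = (-170, -425, +0.5).
∂h/∂x = -0.001053, ∂h/∂y = -0.0007552 (det = 97325).
h(557181, 4383988) = 409.4 + (-0.001053)·(240) + (-0.0007552)·(245) = 409.4 -0.253 -0.185 = 408.962 m.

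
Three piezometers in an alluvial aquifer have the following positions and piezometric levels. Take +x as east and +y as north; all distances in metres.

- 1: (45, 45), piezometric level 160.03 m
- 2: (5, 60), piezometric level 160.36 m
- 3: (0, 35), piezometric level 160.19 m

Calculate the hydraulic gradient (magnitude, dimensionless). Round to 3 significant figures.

Taking 1 as reference: 2−1 = (-40, 15, +0.33); 3−1 = (-45, -10, +0.16).
Solve a·Δx + b·Δy = Δh: det = (-40)·(-10) − (-45)·15 = 1075.
∂h/∂x = [(+0.33)·(-10) − (+0.16)·15] / 1075 = -0.005302
∂h/∂y = [(-40)·(+0.16) − (-45)·(+0.33)] / 1075 = +0.007860
|∇h| = √(-0.005302² + 0.007860²) = 0.009481

0.00948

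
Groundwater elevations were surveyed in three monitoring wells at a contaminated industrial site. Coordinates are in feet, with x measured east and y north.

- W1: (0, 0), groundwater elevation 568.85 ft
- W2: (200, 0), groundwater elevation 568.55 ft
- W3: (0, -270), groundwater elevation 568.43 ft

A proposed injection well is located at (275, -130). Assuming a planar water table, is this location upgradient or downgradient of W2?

downgradient

∂h/∂x = (568.55 − 568.85) / (200 − 0) = -0.001500
∂h/∂y = (568.43 − 568.85) / (-270 − 0) = +0.001556
Head at (275, -130) = 568.85 + (-0.001500)·(275) + (+0.001556)·(-130) = 568.24 ft.
That is lower than the 568.55 ft at W2, so the point is downgradient.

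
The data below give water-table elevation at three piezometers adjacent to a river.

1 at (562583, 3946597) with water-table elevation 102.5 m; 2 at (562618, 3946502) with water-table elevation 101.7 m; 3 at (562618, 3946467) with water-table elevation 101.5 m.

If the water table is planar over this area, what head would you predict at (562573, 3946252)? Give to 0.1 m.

100.6 m

Taking 1 as reference: 2−1 = (35, -95, -0.8); 3−1 = (35, -130, -1.0).
Determinant of the coordinate differences = 35·(-130) − 35·(-95) = -1225.
∂h/∂x = [(-0.8)·(-130) − (-1.0)·(-95)] / -1225 = -0.007347
∂h/∂y = [35·(-1.0) − 35·(-0.8)] / -1225 = +0.005714
h(562573, 3946252) = 102.5 + (-0.007347)·(-10) + (+0.005714)·(-345) = 102.5 +0.073 -1.971 = 100.602 m.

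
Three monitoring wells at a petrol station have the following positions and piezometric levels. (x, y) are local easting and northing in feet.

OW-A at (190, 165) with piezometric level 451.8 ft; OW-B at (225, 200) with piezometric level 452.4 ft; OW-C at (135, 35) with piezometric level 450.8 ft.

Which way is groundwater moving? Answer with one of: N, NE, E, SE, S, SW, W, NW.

Three-point gradient (reference OW-A): Δ to OW-B = (35, 35, +0.6), Δ to OW-C = (-55, -130, -1.0).
∂h/∂x = +0.01638, ∂h/∂y = +0.0007619 (det = -2625).
Flow = −∇h = (-0.01638 east, -0.0007619 north), which points west.

W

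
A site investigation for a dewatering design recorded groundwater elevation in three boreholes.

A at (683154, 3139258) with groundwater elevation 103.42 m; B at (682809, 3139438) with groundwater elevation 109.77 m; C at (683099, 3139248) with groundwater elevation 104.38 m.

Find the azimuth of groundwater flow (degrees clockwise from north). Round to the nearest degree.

094°

Taking A as reference: B−A = (-345, 180, +6.35); C−A = (-55, -10, +0.96).
Determinant of the coordinate differences = (-345)·(-10) − (-55)·180 = 13350.
∂h/∂x = [(+6.35)·(-10) − (+0.96)·180] / 13350 = -0.01770
∂h/∂y = [(-345)·(+0.96) − (-55)·(+6.35)] / 13350 = +0.001352
Flow direction (−∇h) has components (+0.01770 E, -0.001352 N).
Azimuth = atan2(E, N) = atan2(+0.01770, -0.001352) = 94.4° ≈ 094°.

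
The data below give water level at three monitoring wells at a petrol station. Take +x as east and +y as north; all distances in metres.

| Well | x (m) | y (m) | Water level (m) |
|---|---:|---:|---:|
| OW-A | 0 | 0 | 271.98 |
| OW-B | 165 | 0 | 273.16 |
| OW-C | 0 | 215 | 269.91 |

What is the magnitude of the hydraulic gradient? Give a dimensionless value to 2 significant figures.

∂h/∂x = (273.16 − 271.98) / (165 − 0) = +0.007152
∂h/∂y = (269.91 − 271.98) / (215 − 0) = -0.009628
|∇h| = √(0.007152² + -0.009628²) = 0.01199

0.012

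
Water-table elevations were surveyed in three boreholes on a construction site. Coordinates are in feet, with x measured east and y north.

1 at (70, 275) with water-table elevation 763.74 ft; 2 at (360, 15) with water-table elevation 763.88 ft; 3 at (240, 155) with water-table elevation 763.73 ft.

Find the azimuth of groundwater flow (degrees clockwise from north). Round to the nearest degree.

036°

Differences from 1: to 2 (Δx, Δy, Δh) = (290, -260, +0.14); to 3 = (170, -120, -0.01).
Solve a·Δx + b·Δy = Δh: det = 290·(-120) − 170·(-260) = 9400.
∂h/∂x = [(+0.14)·(-120) − (-0.01)·(-260)] / 9400 = -0.002064
∂h/∂y = [290·(-0.01) − 170·(+0.14)] / 9400 = -0.002840
Flow direction (−∇h) has components (+0.002064 E, +0.002840 N).
Azimuth = atan2(E, N) = atan2(+0.002064, +0.002840) = 36.0° ≈ 036°.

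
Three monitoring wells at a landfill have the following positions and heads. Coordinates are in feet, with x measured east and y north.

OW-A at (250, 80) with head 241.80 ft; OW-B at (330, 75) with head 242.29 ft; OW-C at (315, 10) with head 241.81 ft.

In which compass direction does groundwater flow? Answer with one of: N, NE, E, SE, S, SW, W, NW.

Differences from OW-A: to OW-B (Δx, Δy, Δh) = (80, -5, +0.49); to OW-C = (65, -70, +0.01).
Determinant of the coordinate differences = 80·(-70) − 65·(-5) = -5275.
∂h/∂x = [(+0.49)·(-70) − (+0.01)·(-5)] / -5275 = +0.006493
∂h/∂y = [80·(+0.01) − 65·(+0.49)] / -5275 = +0.005886
Flow = −∇h = (-0.006493 east, -0.005886 north), which points southwest.

SW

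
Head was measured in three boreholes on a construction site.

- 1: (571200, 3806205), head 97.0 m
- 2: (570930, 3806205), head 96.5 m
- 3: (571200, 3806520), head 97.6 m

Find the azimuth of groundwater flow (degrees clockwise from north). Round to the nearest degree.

∂h/∂x = (96.5 − 97.0) / (570930 − 571200) = +0.001852
∂h/∂y = (97.6 − 97.0) / (3806520 − 3806205) = +0.001905
Flow direction (−∇h) has components (-0.001852 E, -0.001905 N).
Azimuth = atan2(E, N) = atan2(-0.001852, -0.001905) = 224.2° ≈ 224°.

224°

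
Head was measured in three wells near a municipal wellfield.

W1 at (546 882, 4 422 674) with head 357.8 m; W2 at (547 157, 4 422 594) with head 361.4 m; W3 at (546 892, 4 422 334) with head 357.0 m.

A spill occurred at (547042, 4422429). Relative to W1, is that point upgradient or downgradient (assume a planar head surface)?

upgradient

Taking W1 as reference: W2−W1 = (275, -80, +3.6); W3−W1 = (10, -340, -0.8).
Solve a·Δx + b·Δy = Δh: det = 275·(-340) − 10·(-80) = -92700.
∂h/∂x = [(+3.6)·(-340) − (-0.8)·(-80)] / -92700 = +0.01389
∂h/∂y = [275·(-0.8) − 10·(+3.6)] / -92700 = +0.002762
Head at (547042, 4422429) = 357.8 + (+0.01389)·(160) + (+0.002762)·(-245) = 359.35 m.
That is higher than the 357.8 m at W1, so the point is upgradient.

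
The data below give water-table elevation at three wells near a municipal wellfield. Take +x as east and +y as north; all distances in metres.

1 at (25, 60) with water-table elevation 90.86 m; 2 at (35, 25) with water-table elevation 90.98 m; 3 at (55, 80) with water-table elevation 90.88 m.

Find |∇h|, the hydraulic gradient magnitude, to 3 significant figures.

Differences from 1: to 2 (Δx, Δy, Δh) = (10, -35, +0.12); to 3 = (30, 20, +0.02).
Solve a·Δx + b·Δy = Δh: det = 10·20 − 30·(-35) = 1250.
∂h/∂x = [(+0.12)·20 − (+0.02)·(-35)] / 1250 = +0.002480
∂h/∂y = [10·(+0.02) − 30·(+0.12)] / 1250 = -0.002720
|∇h| = √(0.002480² + -0.002720²) = 0.003681

0.00368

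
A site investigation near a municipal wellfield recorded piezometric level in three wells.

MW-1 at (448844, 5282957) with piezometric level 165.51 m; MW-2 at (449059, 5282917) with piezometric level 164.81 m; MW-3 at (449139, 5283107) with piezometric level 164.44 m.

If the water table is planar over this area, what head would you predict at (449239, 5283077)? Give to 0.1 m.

Taking MW-1 as reference: MW-2−MW-1 = (215, -40, -0.70); MW-3−MW-1 = (295, 150, -1.07).
Solve a·Δx + b·Δy = Δh: det = 215·150 − 295·(-40) = 44050.
∂h/∂x = [(-0.70)·150 − (-1.07)·(-40)] / 44050 = -0.003355
∂h/∂y = [215·(-1.07) − 295·(-0.70)] / 44050 = -0.0005346
h(449239, 5283077) = 165.51 + (-0.003355)·(395) + (-0.0005346)·(120) = 165.51 -1.325 -0.064 = 164.121 m.

164.1 m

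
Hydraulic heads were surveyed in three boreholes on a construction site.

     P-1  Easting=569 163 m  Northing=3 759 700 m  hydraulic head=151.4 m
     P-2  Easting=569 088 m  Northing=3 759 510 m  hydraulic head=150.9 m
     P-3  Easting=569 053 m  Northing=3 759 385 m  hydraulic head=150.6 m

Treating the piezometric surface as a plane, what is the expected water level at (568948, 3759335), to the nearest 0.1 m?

150.3 m

Three-point gradient (reference P-1): Δ to P-2 = (-75, -190, -0.5), Δ to P-3 = (-110, -315, -0.8).
∂h/∂x = +0.002018, ∂h/∂y = +0.001835 (det = 2725).
h(568948, 3759335) = 151.4 + (+0.002018)·(-215) + (+0.001835)·(-365) = 151.4 -0.434 -0.670 = 150.296 m.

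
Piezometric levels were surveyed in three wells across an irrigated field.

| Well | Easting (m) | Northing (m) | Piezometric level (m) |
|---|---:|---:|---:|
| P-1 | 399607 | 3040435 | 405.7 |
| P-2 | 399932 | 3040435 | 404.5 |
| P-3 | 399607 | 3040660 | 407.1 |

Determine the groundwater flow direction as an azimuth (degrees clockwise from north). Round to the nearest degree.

149°

∂h/∂x = (404.5 − 405.7) / (399932 − 399607) = -0.003692
∂h/∂y = (407.1 − 405.7) / (3040660 − 3040435) = +0.006222
Flow direction (−∇h) has components (+0.003692 E, -0.006222 N).
Azimuth = atan2(E, N) = atan2(+0.003692, -0.006222) = 149.3° ≈ 149°.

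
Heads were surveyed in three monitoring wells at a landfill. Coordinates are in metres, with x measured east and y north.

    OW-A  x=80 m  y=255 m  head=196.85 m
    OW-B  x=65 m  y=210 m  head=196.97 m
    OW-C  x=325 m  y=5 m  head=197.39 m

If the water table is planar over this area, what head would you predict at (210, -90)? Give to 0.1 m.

197.7 m

Differences from OW-A: to OW-B (Δx, Δy, Δh) = (-15, -45, +0.12); to OW-C = (245, -250, +0.54).
Determinant of the coordinate differences = (-15)·(-250) − 245·(-45) = 14775.
∂h/∂x = [(+0.12)·(-250) − (+0.54)·(-45)] / 14775 = -0.0003858
∂h/∂y = [(-15)·(+0.54) − 245·(+0.12)] / 14775 = -0.002538
h(210, -90) = 196.85 + (-0.0003858)·(130) + (-0.002538)·(-345) = 196.85 -0.050 +0.876 = 197.675 m.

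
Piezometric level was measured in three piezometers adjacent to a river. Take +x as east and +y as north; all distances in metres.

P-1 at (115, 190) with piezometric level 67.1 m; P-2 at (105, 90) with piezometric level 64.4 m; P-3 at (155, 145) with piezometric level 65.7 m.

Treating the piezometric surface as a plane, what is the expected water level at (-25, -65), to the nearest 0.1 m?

Taking P-1 as reference: P-2−P-1 = (-10, -100, -2.7); P-3−P-1 = (40, -45, -1.4).
Determinant of the coordinate differences = (-10)·(-45) − 40·(-100) = 4450.
∂h/∂x = [(-2.7)·(-45) − (-1.4)·(-100)] / 4450 = -0.004157
∂h/∂y = [(-10)·(-1.4) − 40·(-2.7)] / 4450 = +0.02742
h(-25, -65) = 67.1 + (-0.004157)·(-140) + (+0.02742)·(-255) = 67.1 +0.582 -6.991 = 60.691 m.

60.7 m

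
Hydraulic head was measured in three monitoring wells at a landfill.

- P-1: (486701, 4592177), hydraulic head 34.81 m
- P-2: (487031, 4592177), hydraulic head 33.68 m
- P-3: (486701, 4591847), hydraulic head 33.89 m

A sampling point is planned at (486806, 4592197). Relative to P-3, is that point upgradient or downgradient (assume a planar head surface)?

upgradient

∂h/∂x = (33.68 − 34.81) / (487031 − 486701) = -0.003424
∂h/∂y = (33.89 − 34.81) / (4591847 − 4592177) = +0.002788
Head at (486806, 4592197) = 34.81 + (-0.003424)·(105) + (+0.002788)·(20) = 34.51 m.
That is higher than the 33.89 m at P-3, so the point is upgradient.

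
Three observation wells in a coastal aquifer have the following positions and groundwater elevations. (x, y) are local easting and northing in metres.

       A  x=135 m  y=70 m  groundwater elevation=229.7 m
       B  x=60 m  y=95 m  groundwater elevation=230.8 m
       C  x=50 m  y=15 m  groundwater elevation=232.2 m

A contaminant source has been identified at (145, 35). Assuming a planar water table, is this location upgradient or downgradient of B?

With h = a·x + b·y + c and A as origin, the differences give:
  (-75)·a + 25·b = +1.1
  (-85)·a + (-55)·b = +2.5
Eliminate b (×(-55) and ×25, subtract): 6250·a = -123.00 → a = ∂h/∂x = -0.01968
Back-substitute: b = ∂h/∂y = -0.01504.
Head at (145, 35) = 229.7 + (-0.01968)·(10) + (-0.01504)·(-35) = 230.03 m.
That is lower than the 230.8 m at B, so the point is downgradient.

downgradient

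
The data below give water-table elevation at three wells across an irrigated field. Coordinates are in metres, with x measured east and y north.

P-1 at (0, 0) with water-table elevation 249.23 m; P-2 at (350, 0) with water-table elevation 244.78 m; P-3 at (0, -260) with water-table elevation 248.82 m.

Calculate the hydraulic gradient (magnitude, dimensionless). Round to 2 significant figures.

∂h/∂x = (244.78 − 249.23) / (350 − 0) = -0.01271
∂h/∂y = (248.82 − 249.23) / (-260 − 0) = +0.001577
|∇h| = √(-0.01271² + 0.001577²) = 0.01281

0.013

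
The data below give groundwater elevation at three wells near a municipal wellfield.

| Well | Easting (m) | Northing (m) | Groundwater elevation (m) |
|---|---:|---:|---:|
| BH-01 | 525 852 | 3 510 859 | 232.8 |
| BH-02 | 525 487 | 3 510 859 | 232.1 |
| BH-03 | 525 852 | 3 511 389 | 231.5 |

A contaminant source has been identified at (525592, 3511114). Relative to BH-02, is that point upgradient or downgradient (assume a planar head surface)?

∂h/∂x = (232.1 − 232.8) / (525487 − 525852) = +0.001918
∂h/∂y = (231.5 − 232.8) / (3511389 − 3510859) = -0.002453
Head at (525592, 3511114) = 232.8 + (+0.001918)·(-260) + (-0.002453)·(255) = 231.68 m.
That is lower than the 232.1 m at BH-02, so the point is downgradient.

downgradient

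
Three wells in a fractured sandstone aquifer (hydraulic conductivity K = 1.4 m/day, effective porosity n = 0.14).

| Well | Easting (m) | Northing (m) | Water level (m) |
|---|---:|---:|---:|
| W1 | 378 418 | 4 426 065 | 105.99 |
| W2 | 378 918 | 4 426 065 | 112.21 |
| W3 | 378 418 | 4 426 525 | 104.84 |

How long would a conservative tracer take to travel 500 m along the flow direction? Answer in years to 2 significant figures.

11 years

∂h/∂x = (112.21 − 105.99) / (378918 − 378418) = +0.01244
∂h/∂y = (104.84 − 105.99) / (4426525 − 4426065) = -0.002500
|∇h| = √(0.01244² + -0.002500²) = 0.01269
Seepage velocity v = K·i/n = 1.4 × 0.01269 / 0.14 = 0.1269 m/day.
t = 500 / 0.1269 = 3940 days = 10.8 years.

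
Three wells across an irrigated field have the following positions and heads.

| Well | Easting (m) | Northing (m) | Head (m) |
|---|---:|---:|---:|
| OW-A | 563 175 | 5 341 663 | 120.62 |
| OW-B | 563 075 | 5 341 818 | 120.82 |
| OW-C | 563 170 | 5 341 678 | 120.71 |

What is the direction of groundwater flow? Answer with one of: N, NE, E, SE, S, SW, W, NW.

With h = a·x + b·y + c and OW-A as origin, the differences give:
  (-100)·a + 155·b = +0.20
  (-5)·a + 15·b = +0.09
Eliminate b (×15 and ×155, subtract): -725·a = -10.950 → a = ∂h/∂x = +0.01510
Back-substitute: b = ∂h/∂y = +0.01103.
Flow = −∇h = (-0.01510 east, -0.01103 north), which points southwest.

SW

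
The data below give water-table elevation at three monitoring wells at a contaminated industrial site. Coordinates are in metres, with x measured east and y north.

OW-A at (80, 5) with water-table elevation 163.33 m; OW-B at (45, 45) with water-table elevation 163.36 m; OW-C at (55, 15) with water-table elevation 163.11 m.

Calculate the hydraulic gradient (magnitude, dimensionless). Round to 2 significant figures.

With h = a·x + b·y + c and OW-A as origin, the differences give:
  (-35)·a + 40·b = +0.03
  (-25)·a + 10·b = -0.22
Eliminate b (×10 and ×40, subtract): 650·a = 9.100 → a = ∂h/∂x = +0.01400
Back-substitute: b = ∂h/∂y = +0.01300.
|∇h| = √(0.01400² + 0.01300²) = 0.0191

0.019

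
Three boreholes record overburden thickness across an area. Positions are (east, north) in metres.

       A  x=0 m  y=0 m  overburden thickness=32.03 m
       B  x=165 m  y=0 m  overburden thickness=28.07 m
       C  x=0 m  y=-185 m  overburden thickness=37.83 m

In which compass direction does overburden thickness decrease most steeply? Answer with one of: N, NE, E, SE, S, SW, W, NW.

∂d/∂x = (28.07 − 32.03) / (165 − 0) = -0.02400
∂d/∂y = (37.83 − 32.03) / (-185 − 0) = -0.03135
Steepest decrease is along −∇f = (+0.02400 E, +0.03135 N) → northeast.

NE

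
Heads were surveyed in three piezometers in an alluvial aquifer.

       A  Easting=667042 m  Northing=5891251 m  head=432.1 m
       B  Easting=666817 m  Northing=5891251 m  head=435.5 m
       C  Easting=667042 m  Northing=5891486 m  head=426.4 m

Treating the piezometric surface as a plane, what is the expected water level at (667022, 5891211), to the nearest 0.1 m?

433.4 m

∂h/∂x = (435.5 − 432.1) / (666817 − 667042) = -0.01511
∂h/∂y = (426.4 − 432.1) / (5891486 − 5891251) = -0.02426
h(667022, 5891211) = 432.1 + (-0.01511)·(-20) + (-0.02426)·(-40) = 432.1 +0.302 +0.970 = 433.372 m.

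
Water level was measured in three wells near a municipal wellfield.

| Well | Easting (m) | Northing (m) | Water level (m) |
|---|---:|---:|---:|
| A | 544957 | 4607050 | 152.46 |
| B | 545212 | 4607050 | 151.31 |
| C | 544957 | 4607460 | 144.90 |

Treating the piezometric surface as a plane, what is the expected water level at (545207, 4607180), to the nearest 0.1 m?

148.9 m

∂h/∂x = (151.31 − 152.46) / (545212 − 544957) = -0.004510
∂h/∂y = (144.90 − 152.46) / (4607460 − 4607050) = -0.01844
h(545207, 4607180) = 152.46 + (-0.004510)·(250) + (-0.01844)·(130) = 152.46 -1.127 -2.397 = 148.935 m.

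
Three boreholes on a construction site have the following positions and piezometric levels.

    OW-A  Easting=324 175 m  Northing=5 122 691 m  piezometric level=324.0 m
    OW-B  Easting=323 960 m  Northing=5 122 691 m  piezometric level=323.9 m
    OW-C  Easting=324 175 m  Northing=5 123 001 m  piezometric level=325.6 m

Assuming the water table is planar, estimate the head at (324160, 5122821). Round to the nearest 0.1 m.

∂h/∂x = (323.9 − 324.0) / (323960 − 324175) = +0.0004651
∂h/∂y = (325.6 − 324.0) / (5123001 − 5122691) = +0.005161
h(324160, 5122821) = 324.0 + (+0.0004651)·(-15) + (+0.005161)·(130) = 324.0 -0.007 +0.671 = 324.664 m.

324.7 m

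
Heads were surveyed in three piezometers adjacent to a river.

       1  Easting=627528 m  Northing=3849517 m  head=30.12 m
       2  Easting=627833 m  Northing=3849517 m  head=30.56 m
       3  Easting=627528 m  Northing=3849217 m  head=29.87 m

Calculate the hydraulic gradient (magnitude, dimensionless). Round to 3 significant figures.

0.00167

∂h/∂x = (30.56 − 30.12) / (627833 − 627528) = +0.001443
∂h/∂y = (29.87 − 30.12) / (3849217 − 3849517) = +0.0008333
|∇h| = √(0.001443² + 0.0008333²) = 0.001666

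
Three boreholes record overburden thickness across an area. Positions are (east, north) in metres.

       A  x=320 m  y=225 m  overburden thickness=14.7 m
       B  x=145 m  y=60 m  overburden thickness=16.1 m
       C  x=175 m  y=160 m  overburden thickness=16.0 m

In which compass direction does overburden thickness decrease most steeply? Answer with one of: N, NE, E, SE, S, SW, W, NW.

E

Taking A as reference: B−A = (-175, -165, +1.4); C−A = (-145, -65, +1.3).
Determinant of the coordinate differences = (-175)·(-65) − (-145)·(-165) = -12550.
∂d/∂x = [(+1.4)·(-65) − (+1.3)·(-165)] / -12550 = -0.009841
∂d/∂y = [(-175)·(+1.3) − (-145)·(+1.4)] / -12550 = +0.001952
Steepest decrease is along −∇f = (+0.009841 E, -0.001952 N) → east.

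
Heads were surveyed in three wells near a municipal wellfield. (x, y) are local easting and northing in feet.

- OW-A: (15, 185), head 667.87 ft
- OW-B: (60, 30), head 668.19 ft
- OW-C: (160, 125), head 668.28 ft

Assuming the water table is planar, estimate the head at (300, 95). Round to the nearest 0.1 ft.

668.6 ft

Differences from OW-A: to OW-B (Δx, Δy, Δh) = (45, -155, +0.32); to OW-C = (145, -60, +0.41).
Solve a·Δx + b·Δy = Δh: det = 45·(-60) − 145·(-155) = 19775.
∂h/∂x = [(+0.32)·(-60) − (+0.41)·(-155)] / 19775 = +0.002243
∂h/∂y = [45·(+0.41) − 145·(+0.32)] / 19775 = -0.001413
h(300, 95) = 667.87 + (+0.002243)·(285) + (-0.001413)·(-90) = 667.87 +0.639 +0.127 = 668.636 ft.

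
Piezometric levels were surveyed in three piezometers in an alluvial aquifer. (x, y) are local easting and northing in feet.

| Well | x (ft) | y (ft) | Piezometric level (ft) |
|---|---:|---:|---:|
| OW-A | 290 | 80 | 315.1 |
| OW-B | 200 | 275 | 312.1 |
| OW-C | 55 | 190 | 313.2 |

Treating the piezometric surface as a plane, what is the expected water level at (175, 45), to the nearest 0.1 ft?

315.5 ft

Differences from OW-A: to OW-B (Δx, Δy, Δh) = (-90, 195, -3.0); to OW-C = (-235, 110, -1.9).
Solve a·Δx + b·Δy = Δh: det = (-90)·110 − (-235)·195 = 35925.
∂h/∂x = [(-3.0)·110 − (-1.9)·195] / 35925 = +0.001127
∂h/∂y = [(-90)·(-1.9) − (-235)·(-3.0)] / 35925 = -0.01486
h(175, 45) = 315.1 + (+0.001127)·(-115) + (-0.01486)·(-35) = 315.1 -0.130 +0.520 = 315.491 ft.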